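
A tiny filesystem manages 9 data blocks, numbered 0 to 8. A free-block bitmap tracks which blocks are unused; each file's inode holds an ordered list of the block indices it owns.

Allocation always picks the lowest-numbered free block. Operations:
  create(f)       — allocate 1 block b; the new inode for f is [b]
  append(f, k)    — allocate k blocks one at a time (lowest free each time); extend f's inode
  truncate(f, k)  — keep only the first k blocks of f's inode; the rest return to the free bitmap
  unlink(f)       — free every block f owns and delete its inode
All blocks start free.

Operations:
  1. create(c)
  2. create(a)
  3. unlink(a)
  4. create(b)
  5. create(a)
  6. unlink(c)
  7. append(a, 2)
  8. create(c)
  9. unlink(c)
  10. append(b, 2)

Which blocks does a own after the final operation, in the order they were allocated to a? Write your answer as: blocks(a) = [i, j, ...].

after create(c) → c:[0]  free=[F........]
after create(a) → a:[1], c:[0]  free=[FF.......]
after unlink(a) → c:[0]  free=[F........]
after create(b) → b:[1], c:[0]  free=[FF.......]
after create(a) → a:[2], b:[1], c:[0]  free=[FFF......]
after unlink(c) → a:[2], b:[1]  free=[.FF......]
after append(a, 2) → a:[2, 0, 3], b:[1]  free=[FFFF.....]
after create(c) → a:[2, 0, 3], b:[1], c:[4]  free=[FFFFF....]
after unlink(c) → a:[2, 0, 3], b:[1]  free=[FFFF.....]
after append(b, 2) → a:[2, 0, 3], b:[1, 4, 5]  free=[FFFFFF...]

blocks(a) = [2, 0, 3]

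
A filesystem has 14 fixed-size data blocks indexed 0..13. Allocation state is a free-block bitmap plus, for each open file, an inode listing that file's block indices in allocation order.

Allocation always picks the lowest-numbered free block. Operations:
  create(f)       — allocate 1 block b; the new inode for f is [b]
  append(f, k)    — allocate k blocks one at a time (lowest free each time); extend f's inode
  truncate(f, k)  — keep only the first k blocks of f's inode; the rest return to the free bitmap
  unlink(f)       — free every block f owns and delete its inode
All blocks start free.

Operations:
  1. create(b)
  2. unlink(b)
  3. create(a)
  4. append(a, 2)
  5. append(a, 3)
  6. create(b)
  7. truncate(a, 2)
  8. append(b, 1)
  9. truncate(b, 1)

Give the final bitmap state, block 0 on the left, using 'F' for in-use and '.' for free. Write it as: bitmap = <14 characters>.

bitmap = FF....F.......

create(b): bitmap=F............. | b=[0]
unlink(b): bitmap=.............. | 
create(a): bitmap=F............. | a=[0]
append(a, 2): bitmap=FFF........... | a=[0, 1, 2]
append(a, 3): bitmap=FFFFFF........ | a=[0, 1, 2, 3, 4, 5]
create(b): bitmap=FFFFFFF....... | a=[0, 1, 2, 3, 4, 5] b=[6]
truncate(a, 2): bitmap=FF....F....... | a=[0, 1] b=[6]
append(b, 1): bitmap=FFF...F....... | a=[0, 1] b=[6, 2]
truncate(b, 1): bitmap=FF....F....... | a=[0, 1] b=[6]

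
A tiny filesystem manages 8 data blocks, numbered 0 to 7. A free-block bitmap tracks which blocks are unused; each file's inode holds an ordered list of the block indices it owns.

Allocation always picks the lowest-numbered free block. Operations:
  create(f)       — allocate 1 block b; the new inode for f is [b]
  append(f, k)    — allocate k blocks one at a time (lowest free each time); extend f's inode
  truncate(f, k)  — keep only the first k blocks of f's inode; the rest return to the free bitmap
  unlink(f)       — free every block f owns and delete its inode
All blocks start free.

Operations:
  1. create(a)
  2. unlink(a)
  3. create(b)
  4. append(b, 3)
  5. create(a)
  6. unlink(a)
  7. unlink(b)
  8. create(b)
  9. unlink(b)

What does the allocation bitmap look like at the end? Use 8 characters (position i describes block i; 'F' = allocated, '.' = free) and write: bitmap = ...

bitmap = ........

  1. create(a)  ⇒  F.......  {a→[0]}
  2. unlink(a)  ⇒  ........  {}
  3. create(b)  ⇒  F.......  {b→[0]}
  4. append(b, 3)  ⇒  FFFF....  {b→[0, 1, 2, 3]}
  5. create(a)  ⇒  FFFFF...  {a→[4]; b→[0, 1, 2, 3]}
  6. unlink(a)  ⇒  FFFF....  {b→[0, 1, 2, 3]}
  7. unlink(b)  ⇒  ........  {}
  8. create(b)  ⇒  F.......  {b→[0]}
  9. unlink(b)  ⇒  ........  {}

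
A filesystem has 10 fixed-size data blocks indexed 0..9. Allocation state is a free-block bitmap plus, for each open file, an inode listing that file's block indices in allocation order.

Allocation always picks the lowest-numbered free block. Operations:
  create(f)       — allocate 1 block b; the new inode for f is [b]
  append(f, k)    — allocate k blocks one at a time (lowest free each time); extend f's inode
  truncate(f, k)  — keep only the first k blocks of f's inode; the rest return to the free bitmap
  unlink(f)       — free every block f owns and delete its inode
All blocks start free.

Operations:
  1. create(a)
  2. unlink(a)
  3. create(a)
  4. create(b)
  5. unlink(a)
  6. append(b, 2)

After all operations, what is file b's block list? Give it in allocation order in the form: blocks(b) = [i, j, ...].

  1. create(a)  ⇒  F.........  {a→[0]}
  2. unlink(a)  ⇒  ..........  {}
  3. create(a)  ⇒  F.........  {a→[0]}
  4. create(b)  ⇒  FF........  {a→[0]; b→[1]}
  5. unlink(a)  ⇒  .F........  {b→[1]}
  6. append(b, 2)  ⇒  FFF.......  {b→[1, 0, 2]}

blocks(b) = [1, 0, 2]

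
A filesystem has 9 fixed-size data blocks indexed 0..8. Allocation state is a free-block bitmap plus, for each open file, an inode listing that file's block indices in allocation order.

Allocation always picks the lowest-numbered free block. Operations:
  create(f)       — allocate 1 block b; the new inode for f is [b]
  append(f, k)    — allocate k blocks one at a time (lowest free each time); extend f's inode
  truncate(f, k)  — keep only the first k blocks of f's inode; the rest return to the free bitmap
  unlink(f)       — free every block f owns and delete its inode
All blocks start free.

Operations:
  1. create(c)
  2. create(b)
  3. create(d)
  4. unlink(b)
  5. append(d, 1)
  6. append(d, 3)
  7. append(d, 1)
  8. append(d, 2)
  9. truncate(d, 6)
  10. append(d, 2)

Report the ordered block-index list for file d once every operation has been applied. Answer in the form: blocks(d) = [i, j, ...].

after create(c) → c:[0]  free=[F........]
after create(b) → b:[1], c:[0]  free=[FF.......]
after create(d) → b:[1], c:[0], d:[2]  free=[FFF......]
after unlink(b) → c:[0], d:[2]  free=[F.F......]
after append(d, 1) → c:[0], d:[2, 1]  free=[FFF......]
after append(d, 3) → c:[0], d:[2, 1, 3, 4, 5]  free=[FFFFFF...]
after append(d, 1) → c:[0], d:[2, 1, 3, 4, 5, 6]  free=[FFFFFFF..]
after append(d, 2) → c:[0], d:[2, 1, 3, 4, 5, 6, 7, 8]  free=[FFFFFFFFF]
after truncate(d, 6) → c:[0], d:[2, 1, 3, 4, 5, 6]  free=[FFFFFFF..]
after append(d, 2) → c:[0], d:[2, 1, 3, 4, 5, 6, 7, 8]  free=[FFFFFFFFF]

blocks(d) = [2, 1, 3, 4, 5, 6, 7, 8]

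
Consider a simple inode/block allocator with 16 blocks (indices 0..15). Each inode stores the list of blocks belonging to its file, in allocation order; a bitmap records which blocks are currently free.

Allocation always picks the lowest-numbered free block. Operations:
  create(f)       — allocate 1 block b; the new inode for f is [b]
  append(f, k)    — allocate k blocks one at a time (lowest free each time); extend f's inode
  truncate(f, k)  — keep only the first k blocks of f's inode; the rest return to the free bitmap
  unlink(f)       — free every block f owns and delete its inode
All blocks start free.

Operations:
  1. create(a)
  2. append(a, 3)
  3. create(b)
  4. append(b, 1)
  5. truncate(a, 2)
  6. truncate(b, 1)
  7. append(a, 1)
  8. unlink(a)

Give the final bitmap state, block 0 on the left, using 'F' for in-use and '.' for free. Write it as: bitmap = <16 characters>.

bitmap = ....F...........

after create(a) → a:[0]  free=[F...............]
after append(a, 3) → a:[0, 1, 2, 3]  free=[FFFF............]
after create(b) → a:[0, 1, 2, 3], b:[4]  free=[FFFFF...........]
after append(b, 1) → a:[0, 1, 2, 3], b:[4, 5]  free=[FFFFFF..........]
after truncate(a, 2) → a:[0, 1], b:[4, 5]  free=[FF..FF..........]
after truncate(b, 1) → a:[0, 1], b:[4]  free=[FF..F...........]
after append(a, 1) → a:[0, 1, 2], b:[4]  free=[FFF.F...........]
after unlink(a) → b:[4]  free=[....F...........]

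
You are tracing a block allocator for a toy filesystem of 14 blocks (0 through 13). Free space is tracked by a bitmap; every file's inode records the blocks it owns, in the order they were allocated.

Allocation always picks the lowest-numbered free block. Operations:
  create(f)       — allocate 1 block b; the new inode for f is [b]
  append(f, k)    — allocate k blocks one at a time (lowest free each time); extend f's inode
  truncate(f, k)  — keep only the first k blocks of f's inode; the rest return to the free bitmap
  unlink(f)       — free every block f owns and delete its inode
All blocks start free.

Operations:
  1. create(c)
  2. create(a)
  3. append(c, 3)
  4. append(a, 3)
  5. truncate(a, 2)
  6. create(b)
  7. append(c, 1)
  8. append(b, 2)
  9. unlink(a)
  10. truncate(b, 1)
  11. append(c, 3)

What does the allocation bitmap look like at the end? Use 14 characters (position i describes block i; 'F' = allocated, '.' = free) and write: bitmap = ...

bitmap = FFFFFFFFF.....

create(c): bitmap=F............. | c=[0]
create(a): bitmap=FF............ | a=[1] c=[0]
append(c, 3): bitmap=FFFFF......... | a=[1] c=[0, 2, 3, 4]
append(a, 3): bitmap=FFFFFFFF...... | a=[1, 5, 6, 7] c=[0, 2, 3, 4]
truncate(a, 2): bitmap=FFFFFF........ | a=[1, 5] c=[0, 2, 3, 4]
create(b): bitmap=FFFFFFF....... | a=[1, 5] b=[6] c=[0, 2, 3, 4]
append(c, 1): bitmap=FFFFFFFF...... | a=[1, 5] b=[6] c=[0, 2, 3, 4, 7]
append(b, 2): bitmap=FFFFFFFFFF.... | a=[1, 5] b=[6, 8, 9] c=[0, 2, 3, 4, 7]
unlink(a): bitmap=F.FFF.FFFF.... | b=[6, 8, 9] c=[0, 2, 3, 4, 7]
truncate(b, 1): bitmap=F.FFF.FF...... | b=[6] c=[0, 2, 3, 4, 7]
append(c, 3): bitmap=FFFFFFFFF..... | b=[6] c=[0, 2, 3, 4, 7, 1, 5, 8]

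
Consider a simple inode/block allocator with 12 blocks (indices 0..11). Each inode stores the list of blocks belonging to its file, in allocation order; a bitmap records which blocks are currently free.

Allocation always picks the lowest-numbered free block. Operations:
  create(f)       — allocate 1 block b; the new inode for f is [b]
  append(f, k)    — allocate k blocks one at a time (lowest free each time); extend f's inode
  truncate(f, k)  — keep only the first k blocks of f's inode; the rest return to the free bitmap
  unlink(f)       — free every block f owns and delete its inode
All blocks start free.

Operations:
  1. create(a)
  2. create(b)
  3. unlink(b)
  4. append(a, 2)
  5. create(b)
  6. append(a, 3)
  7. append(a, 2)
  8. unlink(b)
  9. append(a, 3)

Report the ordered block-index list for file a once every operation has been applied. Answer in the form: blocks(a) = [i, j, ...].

blocks(a) = [0, 1, 2, 4, 5, 6, 7, 8, 3, 9, 10]

create(a): bitmap=F........... | a=[0]
create(b): bitmap=FF.......... | a=[0] b=[1]
unlink(b): bitmap=F........... | a=[0]
append(a, 2): bitmap=FFF......... | a=[0, 1, 2]
create(b): bitmap=FFFF........ | a=[0, 1, 2] b=[3]
append(a, 3): bitmap=FFFFFFF..... | a=[0, 1, 2, 4, 5, 6] b=[3]
append(a, 2): bitmap=FFFFFFFFF... | a=[0, 1, 2, 4, 5, 6, 7, 8] b=[3]
unlink(b): bitmap=FFF.FFFFF... | a=[0, 1, 2, 4, 5, 6, 7, 8]
append(a, 3): bitmap=FFFFFFFFFFF. | a=[0, 1, 2, 4, 5, 6, 7, 8, 3, 9, 10]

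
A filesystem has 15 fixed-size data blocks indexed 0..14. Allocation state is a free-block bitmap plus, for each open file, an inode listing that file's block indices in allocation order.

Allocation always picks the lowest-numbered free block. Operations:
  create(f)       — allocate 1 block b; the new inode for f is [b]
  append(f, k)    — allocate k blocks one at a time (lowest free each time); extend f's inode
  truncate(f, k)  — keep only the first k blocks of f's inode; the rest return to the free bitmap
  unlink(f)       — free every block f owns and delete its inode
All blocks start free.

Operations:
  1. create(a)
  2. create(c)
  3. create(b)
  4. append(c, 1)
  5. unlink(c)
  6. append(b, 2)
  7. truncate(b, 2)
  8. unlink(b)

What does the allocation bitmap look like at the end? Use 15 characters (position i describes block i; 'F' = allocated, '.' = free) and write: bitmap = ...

[1] create(a) — a=0 (map F..............)
[2] create(c) — a=0 c=1 (map FF.............)
[3] create(b) — a=0 b=2 c=1 (map FFF............)
[4] append(c, 1) — a=0 b=2 c=1,3 (map FFFF...........)
[5] unlink(c) — a=0 b=2 (map F.F............)
[6] append(b, 2) — a=0 b=2,1,3 (map FFFF...........)
[7] truncate(b, 2) — a=0 b=2,1 (map FFF............)
[8] unlink(b) — a=0 (map F..............)

bitmap = F..............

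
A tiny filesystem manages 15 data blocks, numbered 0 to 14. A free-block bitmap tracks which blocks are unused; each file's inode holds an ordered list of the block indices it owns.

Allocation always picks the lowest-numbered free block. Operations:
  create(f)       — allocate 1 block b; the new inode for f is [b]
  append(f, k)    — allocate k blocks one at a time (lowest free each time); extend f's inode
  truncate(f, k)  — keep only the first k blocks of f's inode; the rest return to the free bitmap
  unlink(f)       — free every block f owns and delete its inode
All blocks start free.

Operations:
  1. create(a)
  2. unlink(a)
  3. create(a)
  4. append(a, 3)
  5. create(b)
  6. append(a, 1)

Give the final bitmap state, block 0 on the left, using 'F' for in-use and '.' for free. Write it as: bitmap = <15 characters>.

  1. create(a)  ⇒  F..............  {a→[0]}
  2. unlink(a)  ⇒  ...............  {}
  3. create(a)  ⇒  F..............  {a→[0]}
  4. append(a, 3)  ⇒  FFFF...........  {a→[0, 1, 2, 3]}
  5. create(b)  ⇒  FFFFF..........  {a→[0, 1, 2, 3]; b→[4]}
  6. append(a, 1)  ⇒  FFFFFF.........  {a→[0, 1, 2, 3, 5]; b→[4]}

bitmap = FFFFFF.........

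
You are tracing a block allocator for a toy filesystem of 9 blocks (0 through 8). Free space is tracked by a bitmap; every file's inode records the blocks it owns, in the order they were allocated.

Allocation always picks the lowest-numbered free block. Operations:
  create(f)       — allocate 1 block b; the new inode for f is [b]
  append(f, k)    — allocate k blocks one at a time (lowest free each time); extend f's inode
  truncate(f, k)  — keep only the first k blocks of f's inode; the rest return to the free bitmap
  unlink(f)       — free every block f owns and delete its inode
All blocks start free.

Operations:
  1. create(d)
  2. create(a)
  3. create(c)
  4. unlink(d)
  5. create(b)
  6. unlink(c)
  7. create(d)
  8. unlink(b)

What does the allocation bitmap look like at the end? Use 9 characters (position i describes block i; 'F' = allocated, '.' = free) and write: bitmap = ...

create(d): bitmap=F........ | d=[0]
create(a): bitmap=FF....... | a=[1] d=[0]
create(c): bitmap=FFF...... | a=[1] c=[2] d=[0]
unlink(d): bitmap=.FF...... | a=[1] c=[2]
create(b): bitmap=FFF...... | a=[1] b=[0] c=[2]
unlink(c): bitmap=FF....... | a=[1] b=[0]
create(d): bitmap=FFF...... | a=[1] b=[0] d=[2]
unlink(b): bitmap=.FF...... | a=[1] d=[2]

bitmap = .FF......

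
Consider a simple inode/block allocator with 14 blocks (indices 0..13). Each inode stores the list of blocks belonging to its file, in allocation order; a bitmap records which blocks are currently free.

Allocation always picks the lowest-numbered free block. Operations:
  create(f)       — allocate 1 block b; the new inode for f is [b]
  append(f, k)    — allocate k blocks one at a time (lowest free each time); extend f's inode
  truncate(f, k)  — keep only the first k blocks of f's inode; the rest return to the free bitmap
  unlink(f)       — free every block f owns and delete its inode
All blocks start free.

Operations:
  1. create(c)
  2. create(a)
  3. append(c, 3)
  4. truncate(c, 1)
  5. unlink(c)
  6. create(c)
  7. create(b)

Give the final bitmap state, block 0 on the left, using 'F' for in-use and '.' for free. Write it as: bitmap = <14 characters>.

after create(c) → c:[0]  free=[F.............]
after create(a) → a:[1], c:[0]  free=[FF............]
after append(c, 3) → a:[1], c:[0, 2, 3, 4]  free=[FFFFF.........]
after truncate(c, 1) → a:[1], c:[0]  free=[FF............]
after unlink(c) → a:[1]  free=[.F............]
after create(c) → a:[1], c:[0]  free=[FF............]
after create(b) → a:[1], b:[2], c:[0]  free=[FFF...........]

bitmap = FFF...........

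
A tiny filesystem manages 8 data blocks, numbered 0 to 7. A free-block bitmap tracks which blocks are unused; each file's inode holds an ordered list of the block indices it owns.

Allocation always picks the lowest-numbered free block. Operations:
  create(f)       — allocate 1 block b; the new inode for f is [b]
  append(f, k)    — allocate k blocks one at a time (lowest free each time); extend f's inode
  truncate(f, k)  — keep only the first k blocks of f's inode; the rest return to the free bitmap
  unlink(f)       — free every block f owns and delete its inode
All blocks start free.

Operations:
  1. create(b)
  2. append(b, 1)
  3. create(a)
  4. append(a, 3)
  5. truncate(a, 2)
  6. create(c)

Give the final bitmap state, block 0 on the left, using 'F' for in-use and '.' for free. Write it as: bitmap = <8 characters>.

create(b): bitmap=F....... | b=[0]
append(b, 1): bitmap=FF...... | b=[0, 1]
create(a): bitmap=FFF..... | a=[2] b=[0, 1]
append(a, 3): bitmap=FFFFFF.. | a=[2, 3, 4, 5] b=[0, 1]
truncate(a, 2): bitmap=FFFF.... | a=[2, 3] b=[0, 1]
create(c): bitmap=FFFFF... | a=[2, 3] b=[0, 1] c=[4]

bitmap = FFFFF...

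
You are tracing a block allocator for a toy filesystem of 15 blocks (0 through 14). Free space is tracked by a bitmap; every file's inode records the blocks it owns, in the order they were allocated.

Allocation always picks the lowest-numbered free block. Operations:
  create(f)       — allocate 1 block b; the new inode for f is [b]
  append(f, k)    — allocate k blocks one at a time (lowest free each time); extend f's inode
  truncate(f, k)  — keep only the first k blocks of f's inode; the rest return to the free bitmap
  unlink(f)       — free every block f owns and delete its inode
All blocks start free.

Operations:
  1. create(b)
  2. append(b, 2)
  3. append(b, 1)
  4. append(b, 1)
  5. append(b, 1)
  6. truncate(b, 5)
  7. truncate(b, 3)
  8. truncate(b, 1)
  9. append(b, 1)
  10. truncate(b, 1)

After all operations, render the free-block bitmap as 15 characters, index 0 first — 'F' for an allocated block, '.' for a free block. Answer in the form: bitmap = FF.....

after create(b) → b:[0]  free=[F..............]
after append(b, 2) → b:[0, 1, 2]  free=[FFF............]
after append(b, 1) → b:[0, 1, 2, 3]  free=[FFFF...........]
after append(b, 1) → b:[0, 1, 2, 3, 4]  free=[FFFFF..........]
after append(b, 1) → b:[0, 1, 2, 3, 4, 5]  free=[FFFFFF.........]
after truncate(b, 5) → b:[0, 1, 2, 3, 4]  free=[FFFFF..........]
after truncate(b, 3) → b:[0, 1, 2]  free=[FFF............]
after truncate(b, 1) → b:[0]  free=[F..............]
after append(b, 1) → b:[0, 1]  free=[FF.............]
after truncate(b, 1) → b:[0]  free=[F..............]

bitmap = F..............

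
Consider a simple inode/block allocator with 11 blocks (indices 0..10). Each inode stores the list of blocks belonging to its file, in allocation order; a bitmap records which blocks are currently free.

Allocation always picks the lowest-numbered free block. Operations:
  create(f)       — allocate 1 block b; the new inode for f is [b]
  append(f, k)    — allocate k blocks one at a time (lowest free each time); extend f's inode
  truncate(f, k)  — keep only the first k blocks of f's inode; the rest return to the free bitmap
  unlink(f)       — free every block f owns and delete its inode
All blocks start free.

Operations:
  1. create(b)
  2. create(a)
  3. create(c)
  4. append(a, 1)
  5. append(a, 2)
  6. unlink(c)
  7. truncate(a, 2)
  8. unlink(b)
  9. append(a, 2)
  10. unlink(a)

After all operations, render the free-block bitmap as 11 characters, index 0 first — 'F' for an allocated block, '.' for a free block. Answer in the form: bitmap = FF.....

bitmap = ...........

create(b): bitmap=F.......... | b=[0]
create(a): bitmap=FF......... | a=[1] b=[0]
create(c): bitmap=FFF........ | a=[1] b=[0] c=[2]
append(a, 1): bitmap=FFFF....... | a=[1, 3] b=[0] c=[2]
append(a, 2): bitmap=FFFFFF..... | a=[1, 3, 4, 5] b=[0] c=[2]
unlink(c): bitmap=FF.FFF..... | a=[1, 3, 4, 5] b=[0]
truncate(a, 2): bitmap=FF.F....... | a=[1, 3] b=[0]
unlink(b): bitmap=.F.F....... | a=[1, 3]
append(a, 2): bitmap=FFFF....... | a=[1, 3, 0, 2]
unlink(a): bitmap=........... | 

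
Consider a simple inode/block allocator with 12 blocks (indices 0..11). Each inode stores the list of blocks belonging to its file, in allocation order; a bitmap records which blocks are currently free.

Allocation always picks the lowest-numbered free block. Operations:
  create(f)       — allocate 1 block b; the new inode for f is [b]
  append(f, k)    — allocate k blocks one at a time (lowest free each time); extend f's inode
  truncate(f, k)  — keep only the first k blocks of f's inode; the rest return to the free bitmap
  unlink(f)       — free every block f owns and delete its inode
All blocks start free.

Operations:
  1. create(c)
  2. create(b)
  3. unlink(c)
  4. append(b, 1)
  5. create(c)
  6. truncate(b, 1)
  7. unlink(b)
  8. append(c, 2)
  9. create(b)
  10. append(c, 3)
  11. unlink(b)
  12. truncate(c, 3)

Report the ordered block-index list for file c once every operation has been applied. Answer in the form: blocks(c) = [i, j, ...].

[1] create(c) — c=0 (map F...........)
[2] create(b) — b=1 c=0 (map FF..........)
[3] unlink(c) — b=1 (map .F..........)
[4] append(b, 1) — b=1,0 (map FF..........)
[5] create(c) — b=1,0 c=2 (map FFF.........)
[6] truncate(b, 1) — b=1 c=2 (map .FF.........)
[7] unlink(b) — c=2 (map ..F.........)
[8] append(c, 2) — c=2,0,1 (map FFF.........)
[9] create(b) — b=3 c=2,0,1 (map FFFF........)
[10] append(c, 3) — b=3 c=2,0,1,4,5,6 (map FFFFFFF.....)
[11] unlink(b) — c=2,0,1,4,5,6 (map FFF.FFF.....)
[12] truncate(c, 3) — c=2,0,1 (map FFF.........)

blocks(c) = [2, 0, 1]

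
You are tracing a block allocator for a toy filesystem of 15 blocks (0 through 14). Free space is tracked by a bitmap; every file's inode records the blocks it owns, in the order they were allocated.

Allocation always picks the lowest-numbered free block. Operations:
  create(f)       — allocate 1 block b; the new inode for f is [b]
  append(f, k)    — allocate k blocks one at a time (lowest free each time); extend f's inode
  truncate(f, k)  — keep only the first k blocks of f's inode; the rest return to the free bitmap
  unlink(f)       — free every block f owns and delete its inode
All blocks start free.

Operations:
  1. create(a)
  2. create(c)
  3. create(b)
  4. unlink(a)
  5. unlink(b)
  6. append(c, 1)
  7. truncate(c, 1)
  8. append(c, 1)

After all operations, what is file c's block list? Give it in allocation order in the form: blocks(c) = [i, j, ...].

blocks(c) = [1, 0]

create(a): bitmap=F.............. | a=[0]
create(c): bitmap=FF............. | a=[0] c=[1]
create(b): bitmap=FFF............ | a=[0] b=[2] c=[1]
unlink(a): bitmap=.FF............ | b=[2] c=[1]
unlink(b): bitmap=.F............. | c=[1]
append(c, 1): bitmap=FF............. | c=[1, 0]
truncate(c, 1): bitmap=.F............. | c=[1]
append(c, 1): bitmap=FF............. | c=[1, 0]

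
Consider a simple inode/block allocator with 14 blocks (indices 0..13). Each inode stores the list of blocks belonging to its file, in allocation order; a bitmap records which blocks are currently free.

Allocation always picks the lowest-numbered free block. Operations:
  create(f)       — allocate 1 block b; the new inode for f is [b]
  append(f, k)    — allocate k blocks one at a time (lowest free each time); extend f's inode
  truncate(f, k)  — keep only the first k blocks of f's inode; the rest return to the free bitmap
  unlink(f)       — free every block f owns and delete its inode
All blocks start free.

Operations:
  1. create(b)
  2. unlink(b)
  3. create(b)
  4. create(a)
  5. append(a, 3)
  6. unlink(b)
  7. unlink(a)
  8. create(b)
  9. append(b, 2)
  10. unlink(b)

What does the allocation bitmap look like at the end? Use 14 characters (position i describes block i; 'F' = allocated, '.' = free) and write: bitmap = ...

after create(b) → b:[0]  free=[F.............]
after unlink(b) →   free=[..............]
after create(b) → b:[0]  free=[F.............]
after create(a) → a:[1], b:[0]  free=[FF............]
after append(a, 3) → a:[1, 2, 3, 4], b:[0]  free=[FFFFF.........]
after unlink(b) → a:[1, 2, 3, 4]  free=[.FFFF.........]
after unlink(a) →   free=[..............]
after create(b) → b:[0]  free=[F.............]
after append(b, 2) → b:[0, 1, 2]  free=[FFF...........]
after unlink(b) →   free=[..............]

bitmap = ..............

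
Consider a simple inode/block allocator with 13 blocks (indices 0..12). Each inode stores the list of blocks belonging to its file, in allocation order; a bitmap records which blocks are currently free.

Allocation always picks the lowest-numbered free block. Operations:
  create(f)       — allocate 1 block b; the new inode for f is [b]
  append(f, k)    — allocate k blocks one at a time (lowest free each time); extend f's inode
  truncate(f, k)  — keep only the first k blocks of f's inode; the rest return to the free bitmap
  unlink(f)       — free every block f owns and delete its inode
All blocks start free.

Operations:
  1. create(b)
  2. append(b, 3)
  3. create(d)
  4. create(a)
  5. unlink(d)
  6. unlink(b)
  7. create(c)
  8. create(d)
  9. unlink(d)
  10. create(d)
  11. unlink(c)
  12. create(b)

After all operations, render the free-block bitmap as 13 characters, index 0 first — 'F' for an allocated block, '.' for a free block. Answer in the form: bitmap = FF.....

  1. create(b)  ⇒  F............  {b→[0]}
  2. append(b, 3)  ⇒  FFFF.........  {b→[0, 1, 2, 3]}
  3. create(d)  ⇒  FFFFF........  {b→[0, 1, 2, 3]; d→[4]}
  4. create(a)  ⇒  FFFFFF.......  {a→[5]; b→[0, 1, 2, 3]; d→[4]}
  5. unlink(d)  ⇒  FFFF.F.......  {a→[5]; b→[0, 1, 2, 3]}
  6. unlink(b)  ⇒  .....F.......  {a→[5]}
  7. create(c)  ⇒  F....F.......  {a→[5]; c→[0]}
  8. create(d)  ⇒  FF...F.......  {a→[5]; c→[0]; d→[1]}
  9. unlink(d)  ⇒  F....F.......  {a→[5]; c→[0]}
  10. create(d)  ⇒  FF...F.......  {a→[5]; c→[0]; d→[1]}
  11. unlink(c)  ⇒  .F...F.......  {a→[5]; d→[1]}
  12. create(b)  ⇒  FF...F.......  {a→[5]; b→[0]; d→[1]}

bitmap = FF...F.......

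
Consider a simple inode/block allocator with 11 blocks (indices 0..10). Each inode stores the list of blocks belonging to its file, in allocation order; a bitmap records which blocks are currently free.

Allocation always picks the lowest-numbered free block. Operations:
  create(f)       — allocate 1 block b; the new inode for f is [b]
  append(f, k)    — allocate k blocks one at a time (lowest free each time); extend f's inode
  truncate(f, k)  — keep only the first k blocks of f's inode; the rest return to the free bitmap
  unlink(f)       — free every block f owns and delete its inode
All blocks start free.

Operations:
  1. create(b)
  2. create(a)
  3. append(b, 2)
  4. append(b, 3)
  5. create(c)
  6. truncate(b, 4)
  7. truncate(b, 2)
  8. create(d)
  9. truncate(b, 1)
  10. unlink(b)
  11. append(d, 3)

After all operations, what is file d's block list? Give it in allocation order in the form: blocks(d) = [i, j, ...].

create(b): bitmap=F.......... | b=[0]
create(a): bitmap=FF......... | a=[1] b=[0]
append(b, 2): bitmap=FFFF....... | a=[1] b=[0, 2, 3]
append(b, 3): bitmap=FFFFFFF.... | a=[1] b=[0, 2, 3, 4, 5, 6]
create(c): bitmap=FFFFFFFF... | a=[1] b=[0, 2, 3, 4, 5, 6] c=[7]
truncate(b, 4): bitmap=FFFFF..F... | a=[1] b=[0, 2, 3, 4] c=[7]
truncate(b, 2): bitmap=FFF....F... | a=[1] b=[0, 2] c=[7]
create(d): bitmap=FFFF...F... | a=[1] b=[0, 2] c=[7] d=[3]
truncate(b, 1): bitmap=FF.F...F... | a=[1] b=[0] c=[7] d=[3]
unlink(b): bitmap=.F.F...F... | a=[1] c=[7] d=[3]
append(d, 3): bitmap=FFFFF..F... | a=[1] c=[7] d=[3, 0, 2, 4]

blocks(d) = [3, 0, 2, 4]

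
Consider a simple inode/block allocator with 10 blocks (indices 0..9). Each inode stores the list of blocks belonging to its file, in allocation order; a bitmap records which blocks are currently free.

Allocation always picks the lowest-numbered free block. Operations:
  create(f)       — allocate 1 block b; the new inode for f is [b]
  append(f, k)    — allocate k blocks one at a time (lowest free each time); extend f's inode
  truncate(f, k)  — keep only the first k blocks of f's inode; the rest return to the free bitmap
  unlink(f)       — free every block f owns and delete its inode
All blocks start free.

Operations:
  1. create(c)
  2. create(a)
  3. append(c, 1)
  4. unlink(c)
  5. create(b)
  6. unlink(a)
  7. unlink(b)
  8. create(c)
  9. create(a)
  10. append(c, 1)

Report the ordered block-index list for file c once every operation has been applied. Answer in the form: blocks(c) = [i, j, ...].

blocks(c) = [0, 2]

create(c): bitmap=F......... | c=[0]
create(a): bitmap=FF........ | a=[1] c=[0]
append(c, 1): bitmap=FFF....... | a=[1] c=[0, 2]
unlink(c): bitmap=.F........ | a=[1]
create(b): bitmap=FF........ | a=[1] b=[0]
unlink(a): bitmap=F......... | b=[0]
unlink(b): bitmap=.......... | 
create(c): bitmap=F......... | c=[0]
create(a): bitmap=FF........ | a=[1] c=[0]
append(c, 1): bitmap=FFF....... | a=[1] c=[0, 2]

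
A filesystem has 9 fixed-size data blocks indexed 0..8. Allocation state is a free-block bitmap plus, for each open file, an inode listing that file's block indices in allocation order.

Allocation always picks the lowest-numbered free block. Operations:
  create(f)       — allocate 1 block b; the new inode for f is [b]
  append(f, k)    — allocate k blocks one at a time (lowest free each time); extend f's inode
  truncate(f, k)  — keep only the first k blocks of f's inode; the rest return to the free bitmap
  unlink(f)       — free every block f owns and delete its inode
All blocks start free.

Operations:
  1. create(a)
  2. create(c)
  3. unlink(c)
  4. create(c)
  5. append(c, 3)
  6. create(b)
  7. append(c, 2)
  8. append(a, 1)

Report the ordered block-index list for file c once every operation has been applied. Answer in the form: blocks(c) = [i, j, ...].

[1] create(a) — a=0 (map F........)
[2] create(c) — a=0 c=1 (map FF.......)
[3] unlink(c) — a=0 (map F........)
[4] create(c) — a=0 c=1 (map FF.......)
[5] append(c, 3) — a=0 c=1,2,3,4 (map FFFFF....)
[6] create(b) — a=0 b=5 c=1,2,3,4 (map FFFFFF...)
[7] append(c, 2) — a=0 b=5 c=1,2,3,4,6,7 (map FFFFFFFF.)
[8] append(a, 1) — a=0,8 b=5 c=1,2,3,4,6,7 (map FFFFFFFFF)

blocks(c) = [1, 2, 3, 4, 6, 7]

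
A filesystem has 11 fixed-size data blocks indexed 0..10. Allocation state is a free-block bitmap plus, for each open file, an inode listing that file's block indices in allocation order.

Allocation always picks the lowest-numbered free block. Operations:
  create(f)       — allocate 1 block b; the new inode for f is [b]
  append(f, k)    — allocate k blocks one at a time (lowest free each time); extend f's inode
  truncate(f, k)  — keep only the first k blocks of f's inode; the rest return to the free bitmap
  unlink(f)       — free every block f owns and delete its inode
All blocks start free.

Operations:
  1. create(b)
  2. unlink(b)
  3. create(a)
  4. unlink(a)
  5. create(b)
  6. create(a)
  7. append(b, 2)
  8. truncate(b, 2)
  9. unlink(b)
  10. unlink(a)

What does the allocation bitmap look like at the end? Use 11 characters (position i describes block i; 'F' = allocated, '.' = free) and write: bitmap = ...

bitmap = ...........

  1. create(b)  ⇒  F..........  {b→[0]}
  2. unlink(b)  ⇒  ...........  {}
  3. create(a)  ⇒  F..........  {a→[0]}
  4. unlink(a)  ⇒  ...........  {}
  5. create(b)  ⇒  F..........  {b→[0]}
  6. create(a)  ⇒  FF.........  {a→[1]; b→[0]}
  7. append(b, 2)  ⇒  FFFF.......  {a→[1]; b→[0, 2, 3]}
  8. truncate(b, 2)  ⇒  FFF........  {a→[1]; b→[0, 2]}
  9. unlink(b)  ⇒  .F.........  {a→[1]}
  10. unlink(a)  ⇒  ...........  {}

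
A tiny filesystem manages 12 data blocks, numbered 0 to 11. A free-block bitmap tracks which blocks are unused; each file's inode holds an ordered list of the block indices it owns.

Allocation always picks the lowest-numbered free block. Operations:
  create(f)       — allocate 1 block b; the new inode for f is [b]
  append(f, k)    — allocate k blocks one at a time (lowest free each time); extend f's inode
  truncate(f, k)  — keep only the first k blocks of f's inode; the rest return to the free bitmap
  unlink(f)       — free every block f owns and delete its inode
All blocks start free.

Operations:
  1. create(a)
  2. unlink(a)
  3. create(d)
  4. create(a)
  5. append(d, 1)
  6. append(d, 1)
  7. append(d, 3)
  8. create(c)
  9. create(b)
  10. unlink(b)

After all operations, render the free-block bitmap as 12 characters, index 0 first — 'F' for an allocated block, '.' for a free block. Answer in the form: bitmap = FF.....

bitmap = FFFFFFFF....

after create(a) → a:[0]  free=[F...........]
after unlink(a) →   free=[............]
after create(d) → d:[0]  free=[F...........]
after create(a) → a:[1], d:[0]  free=[FF..........]
after append(d, 1) → a:[1], d:[0, 2]  free=[FFF.........]
after append(d, 1) → a:[1], d:[0, 2, 3]  free=[FFFF........]
after append(d, 3) → a:[1], d:[0, 2, 3, 4, 5, 6]  free=[FFFFFFF.....]
after create(c) → a:[1], c:[7], d:[0, 2, 3, 4, 5, 6]  free=[FFFFFFFF....]
after create(b) → a:[1], b:[8], c:[7], d:[0, 2, 3, 4, 5, 6]  free=[FFFFFFFFF...]
after unlink(b) → a:[1], c:[7], d:[0, 2, 3, 4, 5, 6]  free=[FFFFFFFF....]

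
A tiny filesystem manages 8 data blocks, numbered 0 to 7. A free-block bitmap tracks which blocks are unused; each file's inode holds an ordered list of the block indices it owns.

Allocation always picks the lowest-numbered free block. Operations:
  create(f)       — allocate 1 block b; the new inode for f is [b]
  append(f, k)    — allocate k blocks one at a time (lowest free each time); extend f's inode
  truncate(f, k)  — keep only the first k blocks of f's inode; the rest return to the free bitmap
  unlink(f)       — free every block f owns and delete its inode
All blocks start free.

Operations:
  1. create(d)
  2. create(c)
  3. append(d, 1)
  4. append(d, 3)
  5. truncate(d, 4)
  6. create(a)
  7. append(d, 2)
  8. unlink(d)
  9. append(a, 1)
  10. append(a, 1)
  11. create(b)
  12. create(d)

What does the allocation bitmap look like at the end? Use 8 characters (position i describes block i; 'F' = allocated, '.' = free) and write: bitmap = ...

bitmap = FFFFFF..

after create(d) → d:[0]  free=[F.......]
after create(c) → c:[1], d:[0]  free=[FF......]
after append(d, 1) → c:[1], d:[0, 2]  free=[FFF.....]
after append(d, 3) → c:[1], d:[0, 2, 3, 4, 5]  free=[FFFFFF..]
after truncate(d, 4) → c:[1], d:[0, 2, 3, 4]  free=[FFFFF...]
after create(a) → a:[5], c:[1], d:[0, 2, 3, 4]  free=[FFFFFF..]
after append(d, 2) → a:[5], c:[1], d:[0, 2, 3, 4, 6, 7]  free=[FFFFFFFF]
after unlink(d) → a:[5], c:[1]  free=[.F...F..]
after append(a, 1) → a:[5, 0], c:[1]  free=[FF...F..]
after append(a, 1) → a:[5, 0, 2], c:[1]  free=[FFF..F..]
after create(b) → a:[5, 0, 2], b:[3], c:[1]  free=[FFFF.F..]
after create(d) → a:[5, 0, 2], b:[3], c:[1], d:[4]  free=[FFFFFF..]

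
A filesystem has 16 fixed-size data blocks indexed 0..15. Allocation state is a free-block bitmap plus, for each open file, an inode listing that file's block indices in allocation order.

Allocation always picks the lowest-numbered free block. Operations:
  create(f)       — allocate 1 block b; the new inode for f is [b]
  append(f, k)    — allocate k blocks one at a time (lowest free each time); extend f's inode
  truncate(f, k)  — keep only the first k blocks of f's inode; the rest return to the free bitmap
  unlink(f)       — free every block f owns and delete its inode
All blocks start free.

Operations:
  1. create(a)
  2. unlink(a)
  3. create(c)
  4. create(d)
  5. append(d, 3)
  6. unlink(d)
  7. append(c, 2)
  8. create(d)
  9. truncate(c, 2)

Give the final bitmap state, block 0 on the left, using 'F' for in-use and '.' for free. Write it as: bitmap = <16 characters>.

bitmap = FF.F............

[1] create(a) — a=0 (map F...............)
[2] unlink(a) —  (map ................)
[3] create(c) — c=0 (map F...............)
[4] create(d) — c=0 d=1 (map FF..............)
[5] append(d, 3) — c=0 d=1,2,3,4 (map FFFFF...........)
[6] unlink(d) — c=0 (map F...............)
[7] append(c, 2) — c=0,1,2 (map FFF.............)
[8] create(d) — c=0,1,2 d=3 (map FFFF............)
[9] truncate(c, 2) — c=0,1 d=3 (map FF.F............)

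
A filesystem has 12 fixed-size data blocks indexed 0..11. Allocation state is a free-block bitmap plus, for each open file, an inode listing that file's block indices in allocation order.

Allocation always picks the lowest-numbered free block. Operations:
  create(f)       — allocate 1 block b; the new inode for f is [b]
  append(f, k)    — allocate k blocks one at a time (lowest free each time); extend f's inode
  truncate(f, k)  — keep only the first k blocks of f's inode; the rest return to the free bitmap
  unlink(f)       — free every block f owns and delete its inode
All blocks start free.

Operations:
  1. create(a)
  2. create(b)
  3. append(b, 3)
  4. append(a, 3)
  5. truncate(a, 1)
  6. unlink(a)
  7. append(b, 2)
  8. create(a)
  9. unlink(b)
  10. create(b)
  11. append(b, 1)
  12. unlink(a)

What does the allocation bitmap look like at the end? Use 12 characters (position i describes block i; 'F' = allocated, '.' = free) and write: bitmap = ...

bitmap = FF..........

create(a): bitmap=F........... | a=[0]
create(b): bitmap=FF.......... | a=[0] b=[1]
append(b, 3): bitmap=FFFFF....... | a=[0] b=[1, 2, 3, 4]
append(a, 3): bitmap=FFFFFFFF.... | a=[0, 5, 6, 7] b=[1, 2, 3, 4]
truncate(a, 1): bitmap=FFFFF....... | a=[0] b=[1, 2, 3, 4]
unlink(a): bitmap=.FFFF....... | b=[1, 2, 3, 4]
append(b, 2): bitmap=FFFFFF...... | b=[1, 2, 3, 4, 0, 5]
create(a): bitmap=FFFFFFF..... | a=[6] b=[1, 2, 3, 4, 0, 5]
unlink(b): bitmap=......F..... | a=[6]
create(b): bitmap=F.....F..... | a=[6] b=[0]
append(b, 1): bitmap=FF....F..... | a=[6] b=[0, 1]
unlink(a): bitmap=FF.......... | b=[0, 1]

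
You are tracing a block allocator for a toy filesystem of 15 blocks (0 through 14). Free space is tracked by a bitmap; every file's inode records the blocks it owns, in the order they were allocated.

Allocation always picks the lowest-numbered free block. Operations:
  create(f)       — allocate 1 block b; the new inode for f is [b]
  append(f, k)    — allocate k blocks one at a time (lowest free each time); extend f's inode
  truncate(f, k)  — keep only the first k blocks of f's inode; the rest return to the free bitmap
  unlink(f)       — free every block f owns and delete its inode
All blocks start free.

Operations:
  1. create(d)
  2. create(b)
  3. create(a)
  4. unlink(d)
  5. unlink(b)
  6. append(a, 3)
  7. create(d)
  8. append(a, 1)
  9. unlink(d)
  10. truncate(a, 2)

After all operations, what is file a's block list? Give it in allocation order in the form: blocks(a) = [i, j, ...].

blocks(a) = [2, 0]

  1. create(d)  ⇒  F..............  {d→[0]}
  2. create(b)  ⇒  FF.............  {b→[1]; d→[0]}
  3. create(a)  ⇒  FFF............  {a→[2]; b→[1]; d→[0]}
  4. unlink(d)  ⇒  .FF............  {a→[2]; b→[1]}
  5. unlink(b)  ⇒  ..F............  {a→[2]}
  6. append(a, 3)  ⇒  FFFF...........  {a→[2, 0, 1, 3]}
  7. create(d)  ⇒  FFFFF..........  {a→[2, 0, 1, 3]; d→[4]}
  8. append(a, 1)  ⇒  FFFFFF.........  {a→[2, 0, 1, 3, 5]; d→[4]}
  9. unlink(d)  ⇒  FFFF.F.........  {a→[2, 0, 1, 3, 5]}
  10. truncate(a, 2)  ⇒  F.F............  {a→[2, 0]}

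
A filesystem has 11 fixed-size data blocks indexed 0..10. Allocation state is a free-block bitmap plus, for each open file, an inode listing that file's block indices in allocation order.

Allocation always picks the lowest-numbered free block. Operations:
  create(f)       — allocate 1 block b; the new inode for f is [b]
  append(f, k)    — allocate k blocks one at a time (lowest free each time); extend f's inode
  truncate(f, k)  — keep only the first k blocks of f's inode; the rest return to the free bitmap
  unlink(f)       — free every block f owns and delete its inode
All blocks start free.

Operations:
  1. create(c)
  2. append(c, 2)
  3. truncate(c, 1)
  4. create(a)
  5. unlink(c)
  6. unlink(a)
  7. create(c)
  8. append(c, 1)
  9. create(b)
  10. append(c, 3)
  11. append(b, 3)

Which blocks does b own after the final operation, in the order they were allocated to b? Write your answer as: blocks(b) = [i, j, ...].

blocks(b) = [2, 6, 7, 8]

[1] create(c) — c=0 (map F..........)
[2] append(c, 2) — c=0,1,2 (map FFF........)
[3] truncate(c, 1) — c=0 (map F..........)
[4] create(a) — a=1 c=0 (map FF.........)
[5] unlink(c) — a=1 (map .F.........)
[6] unlink(a) —  (map ...........)
[7] create(c) — c=0 (map F..........)
[8] append(c, 1) — c=0,1 (map FF.........)
[9] create(b) — b=2 c=0,1 (map FFF........)
[10] append(c, 3) — b=2 c=0,1,3,4,5 (map FFFFFF.....)
[11] append(b, 3) — b=2,6,7,8 c=0,1,3,4,5 (map FFFFFFFFF..)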